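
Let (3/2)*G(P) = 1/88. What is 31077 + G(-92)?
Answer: 4102165/132 ≈ 31077.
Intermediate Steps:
G(P) = 1/132 (G(P) = (⅔)/88 = (⅔)*(1/88) = 1/132)
31077 + G(-92) = 31077 + 1/132 = 4102165/132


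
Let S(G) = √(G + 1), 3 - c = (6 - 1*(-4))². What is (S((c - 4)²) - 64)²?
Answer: (64 - √10202)² ≈ 1369.4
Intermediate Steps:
c = -97 (c = 3 - (6 - 1*(-4))² = 3 - (6 + 4)² = 3 - 1*10² = 3 - 1*100 = 3 - 100 = -97)
S(G) = √(1 + G)
(S((c - 4)²) - 64)² = (√(1 + (-97 - 4)²) - 64)² = (√(1 + (-101)²) - 64)² = (√(1 + 10201) - 64)² = (√10202 - 64)² = (-64 + √10202)²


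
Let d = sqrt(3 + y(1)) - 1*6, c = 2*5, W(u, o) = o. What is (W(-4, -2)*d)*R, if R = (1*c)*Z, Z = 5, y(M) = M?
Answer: 400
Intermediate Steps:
c = 10
R = 50 (R = (1*10)*5 = 10*5 = 50)
d = -4 (d = sqrt(3 + 1) - 1*6 = sqrt(4) - 6 = 2 - 6 = -4)
(W(-4, -2)*d)*R = -2*(-4)*50 = 8*50 = 400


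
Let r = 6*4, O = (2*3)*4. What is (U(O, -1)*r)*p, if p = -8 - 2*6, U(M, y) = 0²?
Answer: 0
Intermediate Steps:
O = 24 (O = 6*4 = 24)
U(M, y) = 0
r = 24
p = -20 (p = -8 - 12 = -20)
(U(O, -1)*r)*p = (0*24)*(-20) = 0*(-20) = 0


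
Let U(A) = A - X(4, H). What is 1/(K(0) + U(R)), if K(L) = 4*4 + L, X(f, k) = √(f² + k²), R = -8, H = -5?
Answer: 8/23 + √41/23 ≈ 0.62622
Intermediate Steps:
K(L) = 16 + L
U(A) = A - √41 (U(A) = A - √(4² + (-5)²) = A - √(16 + 25) = A - √41)
1/(K(0) + U(R)) = 1/((16 + 0) + (-8 - √41)) = 1/(16 + (-8 - √41)) = 1/(8 - √41)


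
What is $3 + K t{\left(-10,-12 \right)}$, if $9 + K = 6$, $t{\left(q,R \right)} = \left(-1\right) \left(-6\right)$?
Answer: $-15$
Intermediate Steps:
$t{\left(q,R \right)} = 6$
$K = -3$ ($K = -9 + 6 = -3$)
$3 + K t{\left(-10,-12 \right)} = 3 - 18 = -15$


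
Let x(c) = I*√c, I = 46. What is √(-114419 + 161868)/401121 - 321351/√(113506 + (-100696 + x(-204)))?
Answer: √2*(-321351/2 + √(607821690 + 4365308*I*√51)/802242)/√(6405 + 46*I*√51) ≈ -2836.5 + 72.692*I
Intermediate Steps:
x(c) = 46*√c
√(-114419 + 161868)/401121 - 321351/√(113506 + (-100696 + x(-204))) = √(-114419 + 161868)/401121 - 321351/√(113506 + (-100696 + 46*√(-204))) = √47449*(1/401121) - 321351/√(113506 + (-100696 + 46*(2*I*√51))) = √47449/401121 - 321351/√(113506 + (-100696 + 92*I*√51)) = √47449/401121 - 321351/√(12810 + 92*I*√51) = -321351/√(12810 + 92*I*√51) + √47449/401121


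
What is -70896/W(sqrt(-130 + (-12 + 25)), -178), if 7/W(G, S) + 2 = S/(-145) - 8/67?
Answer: 87748992/9715 ≈ 9032.3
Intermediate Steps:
W(G, S) = 7/(-142/67 - S/145) (W(G, S) = 7/(-2 + (S/(-145) - 8/67)) = 7/(-2 + (S*(-1/145) - 8*1/67)) = 7/(-2 + (-S/145 - 8/67)) = 7/(-2 + (-8/67 - S/145)) = 7/(-142/67 - S/145))
-70896/W(sqrt(-130 + (-12 + 25)), -178) = -70896/((-68005/(20590 + 67*(-178)))) = -70896/((-68005/(20590 - 11926))) = -70896/((-68005/8664)) = -70896/((-68005*1/8664)) = -70896/(-68005/8664) = -70896*(-8664/68005) = 87748992/9715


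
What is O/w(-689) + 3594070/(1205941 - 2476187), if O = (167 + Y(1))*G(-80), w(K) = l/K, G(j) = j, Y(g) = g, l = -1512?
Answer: -35024153075/5716107 ≈ -6127.3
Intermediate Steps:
w(K) = -1512/K
O = -13440 (O = (167 + 1)*(-80) = 168*(-80) = -13440)
O/w(-689) + 3594070/(1205941 - 2476187) = -13440/((-1512/(-689))) + 3594070/(1205941 - 2476187) = -13440/((-1512*(-1/689))) + 3594070/(-1270246) = -13440/1512/689 + 3594070*(-1/1270246) = -13440*689/1512 - 1797035/635123 = -55120/9 - 1797035/635123 = -35024153075/5716107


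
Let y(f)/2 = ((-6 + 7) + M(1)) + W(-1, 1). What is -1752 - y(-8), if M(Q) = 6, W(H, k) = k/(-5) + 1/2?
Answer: -8833/5 ≈ -1766.6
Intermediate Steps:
W(H, k) = ½ - k/5 (W(H, k) = k*(-⅕) + 1*(½) = -k/5 + ½ = ½ - k/5)
y(f) = 73/5 (y(f) = 2*(((-6 + 7) + 6) + (½ - ⅕*1)) = 2*((1 + 6) + (½ - ⅕)) = 2*(7 + 3/10) = 2*(73/10) = 73/5)
-1752 - y(-8) = -1752 - 1*73/5 = -1752 - 73/5 = -8833/5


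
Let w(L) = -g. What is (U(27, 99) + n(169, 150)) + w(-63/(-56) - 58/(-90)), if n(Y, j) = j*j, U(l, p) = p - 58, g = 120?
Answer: 22421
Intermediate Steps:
U(l, p) = -58 + p
n(Y, j) = j**2
w(L) = -120 (w(L) = -1*120 = -120)
(U(27, 99) + n(169, 150)) + w(-63/(-56) - 58/(-90)) = ((-58 + 99) + 150**2) - 120 = (41 + 22500) - 120 = 22541 - 120 = 22421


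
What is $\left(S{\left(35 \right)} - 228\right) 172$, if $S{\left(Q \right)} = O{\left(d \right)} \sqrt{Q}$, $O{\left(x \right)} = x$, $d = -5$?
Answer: $-39216 - 860 \sqrt{35} \approx -44304.0$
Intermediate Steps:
$S{\left(Q \right)} = - 5 \sqrt{Q}$
$\left(S{\left(35 \right)} - 228\right) 172 = \left(- 5 \sqrt{35} - 228\right) 172 = \left(-228 - 5 \sqrt{35}\right) 172 = -39216 - 860 \sqrt{35}$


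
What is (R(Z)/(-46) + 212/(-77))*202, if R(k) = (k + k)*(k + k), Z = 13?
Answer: -6242204/1771 ≈ -3524.7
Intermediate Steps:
R(k) = 4*k² (R(k) = (2*k)*(2*k) = 4*k²)
(R(Z)/(-46) + 212/(-77))*202 = ((4*13²)/(-46) + 212/(-77))*202 = ((4*169)*(-1/46) + 212*(-1/77))*202 = (676*(-1/46) - 212/77)*202 = (-338/23 - 212/77)*202 = -30902/1771*202 = -6242204/1771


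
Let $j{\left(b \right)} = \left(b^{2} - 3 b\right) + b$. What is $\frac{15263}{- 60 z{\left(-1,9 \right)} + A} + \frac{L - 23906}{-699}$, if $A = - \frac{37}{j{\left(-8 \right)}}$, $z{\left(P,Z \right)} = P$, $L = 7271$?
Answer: $\frac{310913155}{1109779} \approx 280.16$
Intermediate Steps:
$j{\left(b \right)} = b^{2} - 2 b$
$A = - \frac{37}{80}$ ($A = - \frac{37}{\left(-8\right) \left(-2 - 8\right)} = - \frac{37}{\left(-8\right) \left(-10\right)} = - \frac{37}{80} \approx -0.4625$)
$\frac{15263}{- 60 z{\left(-1,9 \right)} + A} + \frac{L - 23906}{-699} = \frac{15263}{\left(-60\right) \left(-1\right) - \frac{37}{80}} + \frac{7271 - 23906}{-699} = \frac{15263}{60 - \frac{37}{80}} + \left(7271 - 23906\right) \left(- \frac{1}{699}\right) = \frac{15263}{\frac{4763}{80}} - - \frac{5545}{233} = 15263 \cdot \frac{80}{4763} + \frac{5545}{233} = \frac{1221040}{4763} + \frac{5545}{233} = \frac{310913155}{1109779}$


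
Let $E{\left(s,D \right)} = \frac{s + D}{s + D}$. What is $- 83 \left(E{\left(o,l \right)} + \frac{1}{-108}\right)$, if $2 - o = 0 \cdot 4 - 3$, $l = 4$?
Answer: $- \frac{8881}{108} \approx -82.231$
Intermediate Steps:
$o = 5$ ($o = 2 - \left(0 \cdot 4 - 3\right) = 2 - \left(0 - 3\right) = 2 - -3 = 2 + 3 = 5$)
$E{\left(s,D \right)} = 1$ ($E{\left(s,D \right)} = \frac{D + s}{D + s} = 1$)
$- 83 \left(E{\left(o,l \right)} + \frac{1}{-108}\right) = - 83 \left(1 + \frac{1}{-108}\right) = - 83 \left(1 - \frac{1}{108}\right) = \left(-83\right) \frac{107}{108} = - \frac{8881}{108}$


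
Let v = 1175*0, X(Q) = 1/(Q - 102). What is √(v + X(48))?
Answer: I*√6/18 ≈ 0.13608*I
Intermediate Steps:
X(Q) = 1/(-102 + Q)
v = 0
√(v + X(48)) = √(0 + 1/(-102 + 48)) = √(0 + 1/(-54)) = √(0 - 1/54) = √(-1/54) = I*√6/18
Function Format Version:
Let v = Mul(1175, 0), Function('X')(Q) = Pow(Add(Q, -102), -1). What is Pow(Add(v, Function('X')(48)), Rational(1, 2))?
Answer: Mul(Rational(1, 18), I, Pow(6, Rational(1, 2))) ≈ Mul(0.13608, I)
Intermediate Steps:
Function('X')(Q) = Pow(Add(-102, Q), -1)
v = 0
Pow(Add(v, Function('X')(48)), Rational(1, 2)) = Pow(Add(0, Pow(Add(-102, 48), -1)), Rational(1, 2)) = Pow(Add(0, Pow(-54, -1)), Rational(1, 2)) = Pow(Add(0, Rational(-1, 54)), Rational(1, 2)) = Pow(Rational(-1, 54), Rational(1, 2)) = Mul(Rational(1, 18), I, Pow(6, Rational(1, 2)))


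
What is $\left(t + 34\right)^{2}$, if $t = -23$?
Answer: $121$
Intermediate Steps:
$\left(t + 34\right)^{2} = \left(-23 + 34\right)^{2} = 11^{2} = 121$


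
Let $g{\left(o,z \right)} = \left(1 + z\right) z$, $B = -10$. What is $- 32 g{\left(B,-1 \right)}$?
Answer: $0$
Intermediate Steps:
$g{\left(o,z \right)} = z \left(1 + z\right)$
$- 32 g{\left(B,-1 \right)} = - 32 \left(- (1 - 1)\right) = - 32 \left(\left(-1\right) 0\right) = \left(-32\right) 0 = 0$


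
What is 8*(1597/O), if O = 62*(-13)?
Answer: -6388/403 ≈ -15.851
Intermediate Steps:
O = -806
8*(1597/O) = 8*(1597/(-806)) = 8*(1597*(-1/806)) = 8*(-1597/806) = -6388/403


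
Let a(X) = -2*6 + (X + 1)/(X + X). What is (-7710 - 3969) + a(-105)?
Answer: -1227503/105 ≈ -11691.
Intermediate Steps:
a(X) = -12 + (1 + X)/(2*X) (a(X) = -12 + (1 + X)/((2*X)) = -12 + (1 + X)*(1/(2*X)) = -12 + (1 + X)/(2*X))
(-7710 - 3969) + a(-105) = (-7710 - 3969) + (1/2)*(1 - 23*(-105))/(-105) = -11679 + (1/2)*(-1/105)*(1 + 2415) = -11679 + (1/2)*(-1/105)*2416 = -11679 - 1208/105 = -1227503/105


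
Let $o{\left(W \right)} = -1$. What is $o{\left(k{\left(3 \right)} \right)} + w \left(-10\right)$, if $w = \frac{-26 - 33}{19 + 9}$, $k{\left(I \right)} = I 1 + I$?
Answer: $\frac{281}{14} \approx 20.071$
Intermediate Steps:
$k{\left(I \right)} = 2 I$ ($k{\left(I \right)} = I + I = 2 I$)
$w = - \frac{59}{28} \approx -2.1071$
$o{\left(k{\left(3 \right)} \right)} + w \left(-10\right) = -1 - - \frac{295}{14} = -1 + \frac{295}{14} = \frac{281}{14}$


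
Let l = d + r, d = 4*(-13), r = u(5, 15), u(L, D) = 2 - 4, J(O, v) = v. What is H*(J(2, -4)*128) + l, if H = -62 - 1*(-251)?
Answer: -96822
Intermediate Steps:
H = 189 (H = -62 + 251 = 189)
u(L, D) = -2
r = -2
d = -52
l = -54 (l = -52 - 2 = -54)
H*(J(2, -4)*128) + l = 189*(-4*128) - 54 = 189*(-512) - 54 = -96768 - 54 = -96822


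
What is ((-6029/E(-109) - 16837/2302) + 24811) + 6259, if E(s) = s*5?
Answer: 38984813893/1254590 ≈ 31074.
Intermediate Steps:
E(s) = 5*s
((-6029/E(-109) - 16837/2302) + 24811) + 6259 = ((-6029/(5*(-109)) - 16837/2302) + 24811) + 6259 = ((-6029/(-545) - 16837*1/2302) + 24811) + 6259 = ((-6029*(-1/545) - 16837/2302) + 24811) + 6259 = ((6029/545 - 16837/2302) + 24811) + 6259 = (4702593/1254590 + 24811) + 6259 = 31132335083/1254590 + 6259 = 38984813893/1254590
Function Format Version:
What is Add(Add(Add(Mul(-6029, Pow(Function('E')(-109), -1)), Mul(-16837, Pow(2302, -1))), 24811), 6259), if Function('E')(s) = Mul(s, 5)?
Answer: Rational(38984813893, 1254590) ≈ 31074.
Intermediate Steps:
Function('E')(s) = Mul(5, s)
Add(Add(Add(Mul(-6029, Pow(Function('E')(-109), -1)), Mul(-16837, Pow(2302, -1))), 24811), 6259) = Add(Add(Add(Mul(-6029, Pow(Mul(5, -109), -1)), Mul(-16837, Pow(2302, -1))), 24811), 6259) = Add(Add(Add(Mul(-6029, Pow(-545, -1)), Mul(-16837, Rational(1, 2302))), 24811), 6259) = Add(Add(Add(Mul(-6029, Rational(-1, 545)), Rational(-16837, 2302)), 24811), 6259) = Add(Add(Add(Rational(6029, 545), Rational(-16837, 2302)), 24811), 6259) = Add(Add(Rational(4702593, 1254590), 24811), 6259) = Add(Rational(31132335083, 1254590), 6259) = Rational(38984813893, 1254590)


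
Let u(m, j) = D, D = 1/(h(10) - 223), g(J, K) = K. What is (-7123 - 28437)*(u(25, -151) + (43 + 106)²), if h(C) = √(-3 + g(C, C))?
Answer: -19626949044220/24861 + 17780*√7/24861 ≈ -7.8947e+8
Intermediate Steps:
h(C) = √(-3 + C)
D = 1/(-223 + √7) (D = 1/(√(-3 + 10) - 223) = 1/(√7 - 223) = 1/(-223 + √7) ≈ -0.0045381)
u(m, j) = -223/49722 - √7/49722
(-7123 - 28437)*(u(25, -151) + (43 + 106)²) = (-7123 - 28437)*((-223/49722 - √7/49722) + (43 + 106)²) = -35560*((-223/49722 - √7/49722) + 149²) = -35560*((-223/49722 - √7/49722) + 22201) = -35560*(1103877899/49722 - √7/49722) = -19626949044220/24861 + 17780*√7/24861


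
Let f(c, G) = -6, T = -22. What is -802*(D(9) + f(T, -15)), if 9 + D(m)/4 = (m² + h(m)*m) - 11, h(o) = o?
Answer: -450724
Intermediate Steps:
D(m) = -80 + 8*m² (D(m) = -36 + 4*((m² + m*m) - 11) = -36 + 4*((m² + m²) - 11) = -36 + 4*(2*m² - 11) = -36 + 4*(-11 + 2*m²) = -36 + (-44 + 8*m²) = -80 + 8*m²)
-802*(D(9) + f(T, -15)) = -802*((-80 + 8*9²) - 6) = -802*((-80 + 8*81) - 6) = -802*((-80 + 648) - 6) = -802*(568 - 6) = -802*562 = -450724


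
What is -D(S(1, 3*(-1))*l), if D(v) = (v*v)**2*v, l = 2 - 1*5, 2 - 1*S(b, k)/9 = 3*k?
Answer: 2310905821257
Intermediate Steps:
S(b, k) = 18 - 27*k
l = -3 (l = 2 - 5 = -3)
D(v) = v**5 (D(v) = (v**2)**2*v = v**4*v = v**5)
-D(S(1, 3*(-1))*l) = -((18 - 81*(-1))*(-3))**5 = -((18 - 27*(-3))*(-3))**5 = -((18 + 81)*(-3))**5 = -(99*(-3))**5 = -1*(-297)**5 = -1*(-2310905821257) = 2310905821257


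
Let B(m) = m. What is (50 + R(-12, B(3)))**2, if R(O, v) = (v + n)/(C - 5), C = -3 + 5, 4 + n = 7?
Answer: 2304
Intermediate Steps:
n = 3 (n = -4 + 7 = 3)
C = 2
R(O, v) = -1 - v/3 (R(O, v) = (v + 3)/(2 - 5) = (3 + v)/(-3) = (3 + v)*(-1/3) = -1 - v/3)
(50 + R(-12, B(3)))**2 = (50 + (-1 - 1/3*3))**2 = (50 + (-1 - 1))**2 = (50 - 2)**2 = 48**2 = 2304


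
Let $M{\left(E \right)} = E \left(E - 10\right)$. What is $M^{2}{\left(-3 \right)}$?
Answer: $1521$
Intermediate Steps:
$M{\left(E \right)} = E \left(-10 + E\right)$
$M^{2}{\left(-3 \right)} = \left(- 3 \left(-10 - 3\right)\right)^{2} = \left(\left(-3\right) \left(-13\right)\right)^{2} = 39^{2} = 1521$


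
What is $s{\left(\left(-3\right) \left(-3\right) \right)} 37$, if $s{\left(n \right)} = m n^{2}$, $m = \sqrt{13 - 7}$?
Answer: $2997 \sqrt{6} \approx 7341.1$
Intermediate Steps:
$m = \sqrt{6} \approx 2.4495$
$s{\left(n \right)} = \sqrt{6} n^{2}$
$s{\left(\left(-3\right) \left(-3\right) \right)} 37 = \sqrt{6} \left(\left(-3\right) \left(-3\right)\right)^{2} \cdot 37 = \sqrt{6} \cdot 9^{2} \cdot 37 = \sqrt{6} \cdot 81 \cdot 37 = 81 \sqrt{6} \cdot 37 = 2997 \sqrt{6}$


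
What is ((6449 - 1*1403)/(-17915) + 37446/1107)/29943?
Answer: 221753056/197942243805 ≈ 0.0011203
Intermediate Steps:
((6449 - 1*1403)/(-17915) + 37446/1107)/29943 = ((6449 - 1403)*(-1/17915) + 37446*(1/1107))*(1/29943) = (5046*(-1/17915) + 12482/369)*(1/29943) = (-5046/17915 + 12482/369)*(1/29943) = (221753056/6610635)*(1/29943) = 221753056/197942243805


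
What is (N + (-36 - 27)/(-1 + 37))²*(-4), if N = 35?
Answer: -17689/4 ≈ -4422.3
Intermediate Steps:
(N + (-36 - 27)/(-1 + 37))²*(-4) = (35 + (-36 - 27)/(-1 + 37))²*(-4) = (35 - 63/36)²*(-4) = (35 - 63*1/36)²*(-4) = (35 - 7/4)²*(-4) = (133/4)²*(-4) = (17689/16)*(-4) = -17689/4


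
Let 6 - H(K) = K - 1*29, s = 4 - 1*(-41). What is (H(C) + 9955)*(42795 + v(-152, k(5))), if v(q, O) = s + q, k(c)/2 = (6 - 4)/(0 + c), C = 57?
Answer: 424019904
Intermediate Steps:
s = 45 (s = 4 + 41 = 45)
H(K) = 35 - K (H(K) = 6 - (K - 1*29) = 6 - (K - 29) = 6 - (-29 + K) = 6 + (29 - K) = 35 - K)
k(c) = 4/c (k(c) = 2*((6 - 4)/(0 + c)) = 2*(2/c) = 4/c)
v(q, O) = 45 + q
(H(C) + 9955)*(42795 + v(-152, k(5))) = ((35 - 1*57) + 9955)*(42795 + (45 - 152)) = ((35 - 57) + 9955)*(42795 - 107) = (-22 + 9955)*42688 = 9933*42688 = 424019904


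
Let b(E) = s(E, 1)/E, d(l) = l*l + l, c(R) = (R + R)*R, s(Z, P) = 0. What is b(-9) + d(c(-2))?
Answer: 72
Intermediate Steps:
c(R) = 2*R² (c(R) = (2*R)*R = 2*R²)
d(l) = l + l² (d(l) = l² + l = l + l²)
b(E) = 0 (b(E) = 0/E = 0)
b(-9) + d(c(-2)) = 0 + (2*(-2)²)*(1 + 2*(-2)²) = 0 + (2*4)*(1 + 2*4) = 0 + 8*(1 + 8) = 0 + 8*9 = 0 + 72 = 72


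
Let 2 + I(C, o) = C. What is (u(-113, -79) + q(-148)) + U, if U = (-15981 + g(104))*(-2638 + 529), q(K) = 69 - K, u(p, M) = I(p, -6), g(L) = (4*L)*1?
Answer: 32826687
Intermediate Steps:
g(L) = 4*L
I(C, o) = -2 + C
u(p, M) = -2 + p
U = 32826585 (U = (-15981 + 4*104)*(-2638 + 529) = (-15981 + 416)*(-2109) = -15565*(-2109) = 32826585)
(u(-113, -79) + q(-148)) + U = ((-2 - 113) + (69 - 1*(-148))) + 32826585 = (-115 + (69 + 148)) + 32826585 = (-115 + 217) + 32826585 = 102 + 32826585 = 32826687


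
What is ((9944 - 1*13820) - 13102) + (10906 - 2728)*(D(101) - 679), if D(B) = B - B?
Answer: -5569840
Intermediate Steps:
D(B) = 0
((9944 - 1*13820) - 13102) + (10906 - 2728)*(D(101) - 679) = ((9944 - 1*13820) - 13102) + (10906 - 2728)*(0 - 679) = ((9944 - 13820) - 13102) + 8178*(-679) = (-3876 - 13102) - 5552862 = -16978 - 5552862 = -5569840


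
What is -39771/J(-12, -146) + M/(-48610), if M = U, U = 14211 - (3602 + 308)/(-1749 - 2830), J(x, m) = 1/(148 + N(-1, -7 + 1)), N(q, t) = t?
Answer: -1257045919067659/222585190 ≈ -5.6475e+6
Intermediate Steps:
J(x, m) = 1/142 (J(x, m) = 1/(148 + (-7 + 1)) = 1/(148 - 6) = 1/142)
U = 65076079/4579 (U = 14211 - 3910/(-4579) = 14211 - 3910*(-1)/4579 = 14211 - 1*(-3910/4579) = 14211 + 3910/4579 = 65076079/4579 ≈ 14212.)
M = 65076079/4579 ≈ 14212.
-39771/J(-12, -146) + M/(-48610) = -39771/1/142 + (65076079/4579)/(-48610) = -39771*142 + (65076079/4579)*(-1/48610) = -5647482 - 65076079/222585190 = -1257045919067659/222585190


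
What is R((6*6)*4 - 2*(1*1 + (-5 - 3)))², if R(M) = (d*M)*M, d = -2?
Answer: 2492805184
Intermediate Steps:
R(M) = -2*M² (R(M) = (-2*M)*M = -2*M²)
R((6*6)*4 - 2*(1*1 + (-5 - 3)))² = (-2*((6*6)*4 - 2*(1*1 + (-5 - 3)))²)² = (-2*(36*4 - 2*(1 - 8))²)² = (-2*(144 - 2*(-7))²)² = (-2*(144 + 14)²)² = (-2*158²)² = (-2*24964)² = (-49928)² = 2492805184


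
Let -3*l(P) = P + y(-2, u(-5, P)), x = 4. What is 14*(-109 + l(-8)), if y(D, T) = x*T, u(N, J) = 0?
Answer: -4466/3 ≈ -1488.7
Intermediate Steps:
y(D, T) = 4*T
l(P) = -P/3 (l(P) = -(P + 4*0)/3 = -(P + 0)/3 = -P/3)
14*(-109 + l(-8)) = 14*(-109 - ⅓*(-8)) = 14*(-109 + 8/3) = 14*(-319/3) = -4466/3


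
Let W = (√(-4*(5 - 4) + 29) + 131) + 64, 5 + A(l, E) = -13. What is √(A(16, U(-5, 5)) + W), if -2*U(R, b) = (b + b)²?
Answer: √182 ≈ 13.491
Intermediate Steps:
U(R, b) = -2*b² (U(R, b) = -(b + b)²/2 = -4*b²/2 = -2*b²)
A(l, E) = -18 (A(l, E) = -5 - 13 = -18)
W = 200 (W = (√(-4*1 + 29) + 131) + 64 = (√(-4 + 29) + 131) + 64 = (√25 + 131) + 64 = (5 + 131) + 64 = 136 + 64 = 200)
√(A(16, U(-5, 5)) + W) = √(-18 + 200) = √182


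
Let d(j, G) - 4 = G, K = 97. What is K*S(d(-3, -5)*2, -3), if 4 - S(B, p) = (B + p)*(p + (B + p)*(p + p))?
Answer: 13483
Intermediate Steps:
d(j, G) = 4 + G
S(B, p) = 4 - (B + p)*(p + 2*p*(B + p)) (S(B, p) = 4 - (B + p)*(p + (B + p)*(p + p)) = 4 - (B + p)*(p + (B + p)*(2*p)) = 4 - (B + p)*(p + 2*p*(B + p)))
K*S(d(-3, -5)*2, -3) = 97*(4 - 1*(-3)**2 - 2*(-3)**3 - 1*(4 - 5)*2*(-3) - 4*(4 - 5)*2*(-3)**2 - 2*(-3)*((4 - 5)*2)**2) = 97*(4 - 1*9 - 2*(-27) - 1*(-1*2)*(-3) - 4*(-1*2)*9 - 2*(-3)*(-1*2)**2) = 97*(4 - 9 + 54 - 1*(-2)*(-3) - 4*(-2)*9 - 2*(-3)*(-2)**2) = 97*(4 - 9 + 54 - 6 + 72 - 2*(-3)*4) = 97*(4 - 9 + 54 - 6 + 72 + 24) = 97*139 = 13483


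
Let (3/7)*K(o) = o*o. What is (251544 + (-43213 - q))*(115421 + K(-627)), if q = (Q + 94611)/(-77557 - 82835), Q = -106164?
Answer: 5751334534136613/26732 ≈ 2.1515e+11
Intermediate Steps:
K(o) = 7*o²/3 (K(o) = 7*(o*o)/3 = 7*o²/3)
q = 3851/53464 (q = (-106164 + 94611)/(-77557 - 82835) = -11553/(-160392) = -11553*(-1/160392) = 3851/53464 ≈ 0.072030)
(251544 + (-43213 - q))*(115421 + K(-627)) = (251544 + (-43213 - 1*3851/53464))*(115421 + (7/3)*(-627)²) = (251544 + (-43213 - 3851/53464))*(115421 + (7/3)*393129) = (251544 - 2310343683/53464)*(115421 + 917301) = (11138204733/53464)*1032722 = 5751334534136613/26732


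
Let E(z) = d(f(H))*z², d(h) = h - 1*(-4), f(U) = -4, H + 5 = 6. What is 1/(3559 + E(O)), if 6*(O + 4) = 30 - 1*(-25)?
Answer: 1/3559 ≈ 0.00028098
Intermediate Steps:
H = 1 (H = -5 + 6 = 1)
d(h) = 4 + h (d(h) = h + 4 = 4 + h)
O = 31/6 (O = -4 + (30 - 1*(-25))/6 = -4 + (30 + 25)/6 = -4 + (⅙)*55 = -4 + 55/6 = 31/6 ≈ 5.1667)
E(z) = 0 (E(z) = (4 - 4)*z² = 0*z² = 0)
1/(3559 + E(O)) = 1/(3559 + 0) = 1/3559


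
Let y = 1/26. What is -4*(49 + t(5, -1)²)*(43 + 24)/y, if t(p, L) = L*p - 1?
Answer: -592280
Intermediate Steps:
t(p, L) = -1 + L*p
y = 1/26 ≈ 0.038462
-4*(49 + t(5, -1)²)*(43 + 24)/y = -4*(49 + (-1 - 1*5)²)*(43 + 24)/1/26 = -4*(49 + (-1 - 5)²)*67*26 = -4*(49 + (-6)²)*67*26 = -4*(49 + 36)*67*26 = -4*85*67*26 = -22780*26 = -4*148070 = -592280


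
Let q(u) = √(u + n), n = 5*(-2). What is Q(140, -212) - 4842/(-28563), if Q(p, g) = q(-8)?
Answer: 1614/9521 + 3*I*√2 ≈ 0.16952 + 4.2426*I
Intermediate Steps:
n = -10
q(u) = √(-10 + u) (q(u) = √(u - 10) = √(-10 + u))
Q(p, g) = 3*I*√2 (Q(p, g) = √(-10 - 8) = √(-18) = 3*I*√2)
Q(140, -212) - 4842/(-28563) = 3*I*√2 - 4842/(-28563) = 3*I*√2 - 4842*(-1/28563) = 3*I*√2 + 1614/9521 = 1614/9521 + 3*I*√2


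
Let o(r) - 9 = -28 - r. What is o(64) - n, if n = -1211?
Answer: 1128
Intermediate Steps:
o(r) = -19 - r (o(r) = 9 + (-28 - r) = -19 - r)
o(64) - n = (-19 - 1*64) - 1*(-1211) = (-19 - 64) + 1211 = -83 + 1211 = 1128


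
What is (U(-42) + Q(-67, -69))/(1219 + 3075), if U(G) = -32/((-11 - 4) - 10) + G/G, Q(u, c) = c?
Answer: -834/53675 ≈ -0.015538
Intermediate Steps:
U(G) = 57/25 (U(G) = -32/(-15 - 10) + 1 = -32/(-25) + 1 = -32*(-1/25) + 1 = 32/25 + 1 = 57/25)
(U(-42) + Q(-67, -69))/(1219 + 3075) = (57/25 - 69)/(1219 + 3075) = -1668/25/4294 = -1668/25*1/4294 = -834/53675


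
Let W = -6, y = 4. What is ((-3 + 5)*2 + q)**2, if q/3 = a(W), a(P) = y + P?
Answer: 4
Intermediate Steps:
a(P) = 4 + P
q = -6 (q = 3*(4 - 6) = 3*(-2) = -6)
((-3 + 5)*2 + q)**2 = ((-3 + 5)*2 - 6)**2 = (2*2 - 6)**2 = (4 - 6)**2 = (-2)**2 = 4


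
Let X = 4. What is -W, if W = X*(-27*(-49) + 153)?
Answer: -5904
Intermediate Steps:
W = 5904 (W = 4*(-27*(-49) + 153) = 4*(1323 + 153) = 4*1476 = 5904)
-W = -1*5904 = -5904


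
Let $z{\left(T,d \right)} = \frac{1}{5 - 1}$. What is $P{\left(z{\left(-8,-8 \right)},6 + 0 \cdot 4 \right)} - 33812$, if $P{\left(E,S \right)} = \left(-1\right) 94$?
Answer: $-33906$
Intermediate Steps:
$z{\left(T,d \right)} = \frac{1}{4}$
$P{\left(E,S \right)} = -94$
$P{\left(z{\left(-8,-8 \right)},6 + 0 \cdot 4 \right)} - 33812 = -94 - 33812 = -33906$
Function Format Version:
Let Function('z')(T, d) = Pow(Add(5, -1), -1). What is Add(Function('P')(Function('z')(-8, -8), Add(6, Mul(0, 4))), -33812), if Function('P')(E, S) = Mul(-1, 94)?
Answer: -33906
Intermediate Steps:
Function('z')(T, d) = Rational(1, 4) (Function('z')(T, d) = Pow(4, -1) = Rational(1, 4))
Function('P')(E, S) = -94
Add(Function('P')(Function('z')(-8, -8), Add(6, Mul(0, 4))), -33812) = Add(-94, -33812) = -33906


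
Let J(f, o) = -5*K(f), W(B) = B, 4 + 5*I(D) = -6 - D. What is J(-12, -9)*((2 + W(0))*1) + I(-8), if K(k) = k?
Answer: 598/5 ≈ 119.60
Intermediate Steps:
I(D) = -2 - D/5 (I(D) = -⅘ + (-6 - D)/5 = -⅘ + (-6/5 - D/5) = -2 - D/5)
J(f, o) = -5*f
J(-12, -9)*((2 + W(0))*1) + I(-8) = (-5*(-12))*((2 + 0)*1) + (-2 - ⅕*(-8)) = 60*(2*1) + (-2 + 8/5) = 60*2 - ⅖ = 120 - ⅖ = 598/5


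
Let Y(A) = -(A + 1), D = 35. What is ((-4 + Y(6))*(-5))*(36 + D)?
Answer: 3905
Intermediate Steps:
Y(A) = -1 - A (Y(A) = -(1 + A) = -1 - A)
((-4 + Y(6))*(-5))*(36 + D) = ((-4 + (-1 - 1*6))*(-5))*(36 + 35) = ((-4 + (-1 - 6))*(-5))*71 = ((-4 - 7)*(-5))*71 = -11*(-5)*71 = 55*71 = 3905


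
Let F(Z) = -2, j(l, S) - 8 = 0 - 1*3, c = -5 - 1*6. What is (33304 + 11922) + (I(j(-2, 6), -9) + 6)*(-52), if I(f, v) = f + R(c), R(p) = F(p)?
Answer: 44758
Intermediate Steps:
c = -11 (c = -5 - 6 = -11)
j(l, S) = 5 (j(l, S) = 8 + (0 - 1*3) = 8 + (0 - 3) = 8 - 3 = 5)
R(p) = -2
I(f, v) = -2 + f (I(f, v) = f - 2 = -2 + f)
(33304 + 11922) + (I(j(-2, 6), -9) + 6)*(-52) = (33304 + 11922) + ((-2 + 5) + 6)*(-52) = 45226 + (3 + 6)*(-52) = 45226 + 9*(-52) = 45226 - 468 = 44758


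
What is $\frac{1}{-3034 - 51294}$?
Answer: $- \frac{1}{54328} \approx -1.8407 \cdot 10^{-5}$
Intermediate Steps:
$\frac{1}{-3034 - 51294} = \frac{1}{-54328} = - \frac{1}{54328}$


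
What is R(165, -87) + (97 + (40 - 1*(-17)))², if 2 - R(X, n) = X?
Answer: 23553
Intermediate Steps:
R(X, n) = 2 - X
R(165, -87) + (97 + (40 - 1*(-17)))² = (2 - 1*165) + (97 + (40 - 1*(-17)))² = (2 - 165) + (97 + (40 + 17))² = -163 + (97 + 57)² = -163 + 154² = -163 + 23716 = 23553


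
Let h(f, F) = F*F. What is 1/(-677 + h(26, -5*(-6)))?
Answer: 1/223 ≈ 0.0044843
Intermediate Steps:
h(f, F) = F²
1/(-677 + h(26, -5*(-6))) = 1/(-677 + (-5*(-6))²) = 1/(-677 + 30²) = 1/(-677 + 900) = 1/223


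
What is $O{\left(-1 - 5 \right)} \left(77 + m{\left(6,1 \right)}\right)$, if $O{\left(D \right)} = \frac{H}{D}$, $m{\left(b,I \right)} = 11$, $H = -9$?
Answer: $132$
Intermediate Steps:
$O{\left(D \right)} = - \frac{9}{D}$
$O{\left(-1 - 5 \right)} \left(77 + m{\left(6,1 \right)}\right) = - \frac{9}{-1 - 5} \left(77 + 11\right) = - \frac{9}{-6} \cdot 88 = \left(-9\right) \left(- \frac{1}{6}\right) 88 = \frac{3}{2} \cdot 88 = 132$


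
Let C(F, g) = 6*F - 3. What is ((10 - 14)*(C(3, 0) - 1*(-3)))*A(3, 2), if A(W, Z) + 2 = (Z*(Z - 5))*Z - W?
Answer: 1224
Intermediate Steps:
C(F, g) = -3 + 6*F
A(W, Z) = -2 - W + Z**2*(-5 + Z) (A(W, Z) = -2 + ((Z*(Z - 5))*Z - W) = -2 + ((Z*(-5 + Z))*Z - W) = -2 + (Z**2*(-5 + Z) - W) = -2 + (-W + Z**2*(-5 + Z)) = -2 - W + Z**2*(-5 + Z))
((10 - 14)*(C(3, 0) - 1*(-3)))*A(3, 2) = ((10 - 14)*((-3 + 6*3) - 1*(-3)))*(-2 + 2**3 - 1*3 - 5*2**2) = (-4*((-3 + 18) + 3))*(-2 + 8 - 3 - 5*4) = (-4*(15 + 3))*(-2 + 8 - 3 - 20) = -4*18*(-17) = -72*(-17) = 1224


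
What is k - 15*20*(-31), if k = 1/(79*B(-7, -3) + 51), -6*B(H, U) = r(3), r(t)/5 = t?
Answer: 2724898/293 ≈ 9300.0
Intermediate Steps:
r(t) = 5*t
B(H, U) = -5/2 (B(H, U) = -5*3/6 = -1/6*15 = -5/2)
k = -2/293 (k = 1/(79*(-5/2) + 51) = 1/(-395/2 + 51) = 1/(-293/2) = -2/293 ≈ -0.0068259)
k - 15*20*(-31) = -2/293 - 15*20*(-31) = -2/293 - 300*(-31) = -2/293 - 1*(-9300) = -2/293 + 9300 = 2724898/293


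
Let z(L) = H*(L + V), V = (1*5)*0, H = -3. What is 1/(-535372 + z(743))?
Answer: -1/537601 ≈ -1.8601e-6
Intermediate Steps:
V = 0 (V = 5*0 = 0)
z(L) = -3*L (z(L) = -3*(L + 0) = -3*L)
1/(-535372 + z(743)) = 1/(-535372 - 3*743) = 1/(-535372 - 2229) = 1/(-537601) = -1/537601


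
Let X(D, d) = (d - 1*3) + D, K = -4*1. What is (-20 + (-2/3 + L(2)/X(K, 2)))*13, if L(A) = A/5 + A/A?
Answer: -20423/75 ≈ -272.31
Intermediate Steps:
L(A) = 1 + A/5 (L(A) = A*(⅕) + 1 = A/5 + 1 = 1 + A/5)
K = -4
X(D, d) = -3 + D + d (X(D, d) = (d - 3) + D = (-3 + d) + D = -3 + D + d)
(-20 + (-2/3 + L(2)/X(K, 2)))*13 = (-20 + (-2/3 + (1 + (⅕)*2)/(-3 - 4 + 2)))*13 = (-20 + (-2*⅓ + (1 + ⅖)/(-5)))*13 = (-20 + (-⅔ + (7/5)*(-⅕)))*13 = (-20 + (-⅔ - 7/25))*13 = (-20 - 71/75)*13 = -1571/75*13 = -20423/75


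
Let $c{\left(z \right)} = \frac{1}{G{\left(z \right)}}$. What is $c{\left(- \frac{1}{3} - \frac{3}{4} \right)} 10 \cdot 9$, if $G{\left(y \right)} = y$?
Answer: $- \frac{1080}{13} \approx -83.077$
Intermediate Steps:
$c{\left(z \right)} = \frac{1}{z}$
$c{\left(- \frac{1}{3} - \frac{3}{4} \right)} 10 \cdot 9 = \frac{1}{- \frac{1}{3} - \frac{3}{4}} \cdot 10 \cdot 9 = \frac{1}{- \frac{13}{12}} \cdot 10 \cdot 9 = \left(- \frac{12}{13}\right) 10 \cdot 9 = \left(- \frac{120}{13}\right) 9 = - \frac{1080}{13}$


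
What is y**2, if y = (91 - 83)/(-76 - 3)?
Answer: 64/6241 ≈ 0.010255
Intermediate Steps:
y = -8/79 (y = 8/(-79) = 8*(-1/79) = -8/79 ≈ -0.10127)
y**2 = (-8/79)**2 = 64/6241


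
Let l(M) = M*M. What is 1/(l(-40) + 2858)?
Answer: 1/4458 ≈ 0.00022432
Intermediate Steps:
l(M) = M**2
1/(l(-40) + 2858) = 1/((-40)**2 + 2858) = 1/(1600 + 2858) = 1/4458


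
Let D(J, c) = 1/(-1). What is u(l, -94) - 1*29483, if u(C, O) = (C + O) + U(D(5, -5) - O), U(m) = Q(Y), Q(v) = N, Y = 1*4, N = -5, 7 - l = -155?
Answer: -29420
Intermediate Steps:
l = 162 (l = 7 - 1*(-155) = 7 + 155 = 162)
D(J, c) = -1
Y = 4
Q(v) = -5
U(m) = -5
u(C, O) = -5 + C + O (u(C, O) = (C + O) - 5 = -5 + C + O)
u(l, -94) - 1*29483 = (-5 + 162 - 94) - 1*29483 = 63 - 29483 = -29420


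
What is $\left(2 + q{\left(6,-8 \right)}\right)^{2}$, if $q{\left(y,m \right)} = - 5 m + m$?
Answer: $1156$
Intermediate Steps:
$q{\left(y,m \right)} = - 4 m$
$\left(2 + q{\left(6,-8 \right)}\right)^{2} = \left(2 - -32\right)^{2} = \left(2 + 32\right)^{2} = 34^{2} = 1156$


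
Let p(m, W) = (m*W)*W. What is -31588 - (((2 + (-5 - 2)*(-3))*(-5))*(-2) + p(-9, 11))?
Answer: -30729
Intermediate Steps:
p(m, W) = m*W² (p(m, W) = (W*m)*W = m*W²)
-31588 - (((2 + (-5 - 2)*(-3))*(-5))*(-2) + p(-9, 11)) = -31588 - (((2 + (-5 - 2)*(-3))*(-5))*(-2) - 9*11²) = -31588 - (((2 - 7*(-3))*(-5))*(-2) - 9*121) = -31588 - (((2 + 21)*(-5))*(-2) - 1089) = -31588 - ((23*(-5))*(-2) - 1089) = -31588 - (-115*(-2) - 1089) = -31588 - (230 - 1089) = -31588 - 1*(-859) = -31588 + 859 = -30729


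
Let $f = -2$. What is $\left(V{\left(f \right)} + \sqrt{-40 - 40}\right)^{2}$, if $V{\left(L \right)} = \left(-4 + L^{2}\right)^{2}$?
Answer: $-80$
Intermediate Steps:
$\left(V{\left(f \right)} + \sqrt{-40 - 40}\right)^{2} = \left(\left(-4 + \left(-2\right)^{2}\right)^{2} + \sqrt{-40 - 40}\right)^{2} = \left(\left(-4 + 4\right)^{2} + \sqrt{-80}\right)^{2} = \left(0^{2} + 4 i \sqrt{5}\right)^{2} = \left(0 + 4 i \sqrt{5}\right)^{2} = \left(4 i \sqrt{5}\right)^{2} = -80$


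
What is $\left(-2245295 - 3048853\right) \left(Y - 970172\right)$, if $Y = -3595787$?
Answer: $24172862707932$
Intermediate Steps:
$\left(-2245295 - 3048853\right) \left(Y - 970172\right) = \left(-2245295 - 3048853\right) \left(-3595787 - 970172\right) = \left(-5294148\right) \left(-4565959\right) = 24172862707932$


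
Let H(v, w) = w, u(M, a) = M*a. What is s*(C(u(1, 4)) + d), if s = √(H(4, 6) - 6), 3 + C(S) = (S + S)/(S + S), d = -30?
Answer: 0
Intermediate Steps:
C(S) = -2 (C(S) = -3 + (S + S)/(S + S) = -3 + (2*S)/((2*S)) = -3 + (2*S)*(1/(2*S)) = -3 + 1 = -2)
s = 0 (s = √(6 - 6) = √0 = 0)
s*(C(u(1, 4)) + d) = 0*(-2 - 30) = 0*(-32) = 0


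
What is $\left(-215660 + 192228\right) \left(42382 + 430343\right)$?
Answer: $-11076892200$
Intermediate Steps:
$\left(-215660 + 192228\right) \left(42382 + 430343\right) = \left(-23432\right) 472725 = -11076892200$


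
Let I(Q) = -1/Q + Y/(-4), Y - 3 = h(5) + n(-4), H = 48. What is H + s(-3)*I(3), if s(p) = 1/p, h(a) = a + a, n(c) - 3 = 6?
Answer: 899/18 ≈ 49.944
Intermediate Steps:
n(c) = 9 (n(c) = 3 + 6 = 9)
h(a) = 2*a
Y = 22 (Y = 3 + (2*5 + 9) = 3 + (10 + 9) = 3 + 19 = 22)
I(Q) = -11/2 - 1/Q (I(Q) = -1/Q + 22/(-4) = -1/Q + 22*(-1/4) = -1/Q - 11/2 = -11/2 - 1/Q)
H + s(-3)*I(3) = 48 + (-11/2 - 1/3)/(-3) = 48 - (-11/2 - 1*1/3)/3 = 48 - (-11/2 - 1/3)/3 = 48 - 1/3*(-35/6) = 48 + 35/18 = 899/18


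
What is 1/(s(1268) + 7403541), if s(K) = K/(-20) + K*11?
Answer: 5/37087128 ≈ 1.3482e-7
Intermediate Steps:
s(K) = 219*K/20 (s(K) = K*(-1/20) + 11*K = -K/20 + 11*K = 219*K/20)
1/(s(1268) + 7403541) = 1/((219/20)*1268 + 7403541) = 1/(69423/5 + 7403541) = 1/(37087128/5) = 5/37087128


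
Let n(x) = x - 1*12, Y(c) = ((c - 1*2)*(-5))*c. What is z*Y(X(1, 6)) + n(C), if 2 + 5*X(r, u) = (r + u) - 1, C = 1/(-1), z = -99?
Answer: -2441/5 ≈ -488.20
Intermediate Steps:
C = -1
X(r, u) = -3/5 + r/5 + u/5 (X(r, u) = -2/5 + ((r + u) - 1)/5 = -2/5 + (-1 + r + u)/5 = -2/5 + (-1/5 + r/5 + u/5) = -3/5 + r/5 + u/5)
Y(c) = c*(10 - 5*c) (Y(c) = ((c - 2)*(-5))*c = ((-2 + c)*(-5))*c = (10 - 5*c)*c = c*(10 - 5*c))
n(x) = -12 + x (n(x) = x - 12 = -12 + x)
z*Y(X(1, 6)) + n(C) = -495*(-3/5 + (1/5)*1 + (1/5)*6)*(2 - (-3/5 + (1/5)*1 + (1/5)*6)) + (-12 - 1) = -495*(-3/5 + 1/5 + 6/5)*(2 - (-3/5 + 1/5 + 6/5)) - 13 = -495*4*(2 - 1*4/5)/5 - 13 = -495*4*(2 - 4/5)/5 - 13 = -495*4*6/(5*5) - 13 = -99*24/5 - 13 = -2376/5 - 13 = -2441/5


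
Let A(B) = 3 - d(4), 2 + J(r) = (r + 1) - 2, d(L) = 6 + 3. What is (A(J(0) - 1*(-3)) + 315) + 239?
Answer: 548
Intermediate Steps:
d(L) = 9
J(r) = -3 + r (J(r) = -2 + ((r + 1) - 2) = -2 + ((1 + r) - 2) = -2 + (-1 + r) = -3 + r)
A(B) = -6 (A(B) = 3 - 1*9 = 3 - 9 = -6)
(A(J(0) - 1*(-3)) + 315) + 239 = (-6 + 315) + 239 = 309 + 239 = 548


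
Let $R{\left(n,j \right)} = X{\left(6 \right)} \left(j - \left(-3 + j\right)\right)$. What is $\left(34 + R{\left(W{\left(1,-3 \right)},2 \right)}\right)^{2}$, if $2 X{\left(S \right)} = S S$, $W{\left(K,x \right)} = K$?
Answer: $7744$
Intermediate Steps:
$X{\left(S \right)} = \frac{S^{2}}{2}$ ($X{\left(S \right)} = \frac{S S}{2} = \frac{S^{2}}{2}$)
$R{\left(n,j \right)} = 54$ ($R{\left(n,j \right)} = \frac{6^{2}}{2} \left(j - \left(-3 + j\right)\right) = \frac{1}{2} \cdot 36 \cdot 3 = 18 \cdot 3 = 54$)
$\left(34 + R{\left(W{\left(1,-3 \right)},2 \right)}\right)^{2} = \left(34 + 54\right)^{2} = 88^{2} = 7744$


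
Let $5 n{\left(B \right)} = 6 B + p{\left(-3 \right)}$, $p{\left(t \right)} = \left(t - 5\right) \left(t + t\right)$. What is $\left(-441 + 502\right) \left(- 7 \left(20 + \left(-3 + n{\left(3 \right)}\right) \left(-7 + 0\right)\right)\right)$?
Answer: $\frac{109739}{5} \approx 21948.0$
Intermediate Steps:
$p{\left(t \right)} = 2 t \left(-5 + t\right)$ ($p{\left(t \right)} = \left(-5 + t\right) 2 t = 2 t \left(-5 + t\right)$)
$n{\left(B \right)} = \frac{48}{5} + \frac{6 B}{5}$ ($n{\left(B \right)} = \frac{6 B + 2 \left(-3\right) \left(-5 - 3\right)}{5} = \frac{6 B + 2 \left(-3\right) \left(-8\right)}{5} = \frac{6 B + 48}{5} = \frac{48 + 6 B}{5} = \frac{48}{5} + \frac{6 B}{5}$)
$\left(-441 + 502\right) \left(- 7 \left(20 + \left(-3 + n{\left(3 \right)}\right) \left(-7 + 0\right)\right)\right) = \left(-441 + 502\right) \left(- 7 \left(20 + \left(-3 + \left(\frac{48}{5} + \frac{6}{5} \cdot 3\right)\right) \left(-7 + 0\right)\right)\right) = 61 \left(- 7 \left(20 + \left(-3 + \left(\frac{48}{5} + \frac{18}{5}\right)\right) \left(-7\right)\right)\right) = 61 \left(- 7 \left(20 + \left(-3 + \frac{66}{5}\right) \left(-7\right)\right)\right) = 61 \left(- 7 \left(20 + \frac{51}{5} \left(-7\right)\right)\right) = 61 \left(- 7 \left(20 - \frac{357}{5}\right)\right) = 61 \left(\left(-7\right) \left(- \frac{257}{5}\right)\right) = 61 \cdot \frac{1799}{5} = \frac{109739}{5}$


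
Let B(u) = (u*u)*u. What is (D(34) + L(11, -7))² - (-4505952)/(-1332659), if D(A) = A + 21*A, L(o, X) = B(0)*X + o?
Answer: 767715023427/1332659 ≈ 5.7608e+5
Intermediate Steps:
B(u) = u³ (B(u) = u²*u = u³)
L(o, X) = o (L(o, X) = 0³*X + o = 0*X + o = 0 + o = o)
D(A) = 22*A
(D(34) + L(11, -7))² - (-4505952)/(-1332659) = (22*34 + 11)² - (-4505952)/(-1332659) = (748 + 11)² - (-4505952)*(-1)/1332659 = 759² - 1*4505952/1332659 = 576081 - 4505952/1332659 = 767715023427/1332659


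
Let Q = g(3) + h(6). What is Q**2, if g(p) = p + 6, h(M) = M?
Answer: 225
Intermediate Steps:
g(p) = 6 + p
Q = 15 (Q = (6 + 3) + 6 = 9 + 6 = 15)
Q**2 = 15**2 = 225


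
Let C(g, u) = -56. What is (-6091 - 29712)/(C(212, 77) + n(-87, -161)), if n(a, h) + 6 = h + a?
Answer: 35803/310 ≈ 115.49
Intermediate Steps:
n(a, h) = -6 + a + h (n(a, h) = -6 + (h + a) = -6 + (a + h) = -6 + a + h)
(-6091 - 29712)/(C(212, 77) + n(-87, -161)) = (-6091 - 29712)/(-56 + (-6 - 87 - 161)) = -35803/(-56 - 254) = -35803/(-310) = -35803*(-1/310) = 35803/310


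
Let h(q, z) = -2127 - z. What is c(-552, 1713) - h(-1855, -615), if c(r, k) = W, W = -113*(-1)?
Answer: 1625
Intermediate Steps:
W = 113
c(r, k) = 113
c(-552, 1713) - h(-1855, -615) = 113 - (-2127 - 1*(-615)) = 113 - (-2127 + 615) = 113 - 1*(-1512) = 113 + 1512 = 1625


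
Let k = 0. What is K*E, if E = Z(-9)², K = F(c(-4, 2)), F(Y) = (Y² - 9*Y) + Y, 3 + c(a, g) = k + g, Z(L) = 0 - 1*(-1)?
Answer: 9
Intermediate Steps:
Z(L) = 1 (Z(L) = 0 + 1 = 1)
c(a, g) = -3 + g (c(a, g) = -3 + (0 + g) = -3 + g)
F(Y) = Y² - 8*Y
K = 9 (K = (-3 + 2)*(-8 + (-3 + 2)) = -(-8 - 1) = -1*(-9) = 9)
E = 1 (E = 1² = 1)
K*E = 9*1 = 9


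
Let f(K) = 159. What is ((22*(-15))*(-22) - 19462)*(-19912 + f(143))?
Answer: 241026106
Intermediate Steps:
((22*(-15))*(-22) - 19462)*(-19912 + f(143)) = ((22*(-15))*(-22) - 19462)*(-19912 + 159) = (-330*(-22) - 19462)*(-19753) = (7260 - 19462)*(-19753) = -12202*(-19753) = 241026106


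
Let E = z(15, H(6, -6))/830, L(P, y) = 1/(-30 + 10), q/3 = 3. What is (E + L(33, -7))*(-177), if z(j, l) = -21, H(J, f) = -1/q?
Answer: 4425/332 ≈ 13.328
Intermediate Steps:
q = 9 (q = 3*3 = 9)
L(P, y) = -1/20 (L(P, y) = 1/(-20) = -1/20)
H(J, f) = -1/9
E = -21/830 ≈ -0.025301
(E + L(33, -7))*(-177) = (-21/830 - 1/20)*(-177) = -25/332*(-177) = 4425/332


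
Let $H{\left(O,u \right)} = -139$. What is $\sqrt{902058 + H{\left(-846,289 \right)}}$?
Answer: $\sqrt{901919} \approx 949.69$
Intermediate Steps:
$\sqrt{902058 + H{\left(-846,289 \right)}} = \sqrt{902058 - 139} = \sqrt{901919}$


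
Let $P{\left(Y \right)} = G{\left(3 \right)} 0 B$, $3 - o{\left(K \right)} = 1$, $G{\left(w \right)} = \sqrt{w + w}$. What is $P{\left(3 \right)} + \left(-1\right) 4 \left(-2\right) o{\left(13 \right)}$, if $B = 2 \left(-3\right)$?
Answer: $16$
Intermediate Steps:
$G{\left(w \right)} = \sqrt{2} \sqrt{w}$ ($G{\left(w \right)} = \sqrt{2 w} = \sqrt{2} \sqrt{w}$)
$o{\left(K \right)} = 2$ ($o{\left(K \right)} = 3 - 1 = 2$)
$B = -6$
$P{\left(Y \right)} = 0$ ($P{\left(Y \right)} = \sqrt{2} \sqrt{3} \cdot 0 \left(-6\right) = \sqrt{6} \cdot 0 \left(-6\right) = 0 \left(-6\right) = 0$)
$P{\left(3 \right)} + \left(-1\right) 4 \left(-2\right) o{\left(13 \right)} = 0 + \left(-1\right) 4 \left(-2\right) 2 = 0 + \left(-4\right) \left(-2\right) 2 = 0 + 8 \cdot 2 = 0 + 16 = 16$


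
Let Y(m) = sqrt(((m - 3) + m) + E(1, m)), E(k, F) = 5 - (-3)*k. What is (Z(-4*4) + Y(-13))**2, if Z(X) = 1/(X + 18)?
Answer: -83/4 + I*sqrt(21) ≈ -20.75 + 4.5826*I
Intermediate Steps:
E(k, F) = 5 + 3*k
Y(m) = sqrt(5 + 2*m) (Y(m) = sqrt(((m - 3) + m) + (5 + 3*1)) = sqrt(((-3 + m) + m) + (5 + 3)) = sqrt((-3 + 2*m) + 8) = sqrt(5 + 2*m))
Z(X) = 1/(18 + X)
(Z(-4*4) + Y(-13))**2 = (1/(18 - 4*4) + sqrt(5 + 2*(-13)))**2 = (1/(18 - 16) + sqrt(5 - 26))**2 = (1/2 + sqrt(-21))**2 = (1/2 + I*sqrt(21))**2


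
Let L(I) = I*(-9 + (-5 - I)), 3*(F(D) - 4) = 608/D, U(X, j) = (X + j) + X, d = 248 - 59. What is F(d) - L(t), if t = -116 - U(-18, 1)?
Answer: 3079985/567 ≈ 5432.1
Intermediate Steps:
d = 189
U(X, j) = j + 2*X
F(D) = 4 + 608/(3*D) (F(D) = 4 + (608/D)/3 = 4 + 608/(3*D))
t = -81 (t = -116 - (1 + 2*(-18)) = -116 - (1 - 36) = -116 - 1*(-35) = -116 + 35 = -81)
L(I) = I*(-14 - I)
F(d) - L(t) = (4 + (608/3)/189) - (-1)*(-81)*(14 - 81) = (4 + (608/3)*(1/189)) - (-1)*(-81)*(-67) = (4 + 608/567) - 1*(-5427) = 2876/567 + 5427 = 3079985/567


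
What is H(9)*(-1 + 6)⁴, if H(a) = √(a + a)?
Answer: 1875*√2 ≈ 2651.6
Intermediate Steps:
H(a) = √2*√a (H(a) = √(2*a) = √2*√a)
H(9)*(-1 + 6)⁴ = (√2*√9)*(-1 + 6)⁴ = (√2*3)*5⁴ = (3*√2)*625 = 1875*√2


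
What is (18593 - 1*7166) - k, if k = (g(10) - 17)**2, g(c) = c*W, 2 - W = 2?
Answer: 11138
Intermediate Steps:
W = 0 (W = 2 - 1*2 = 2 - 2 = 0)
g(c) = 0 (g(c) = c*0 = 0)
k = 289 (k = (0 - 17)**2 = (-17)**2 = 289)
(18593 - 1*7166) - k = (18593 - 1*7166) - 1*289 = (18593 - 7166) - 289 = 11427 - 289 = 11138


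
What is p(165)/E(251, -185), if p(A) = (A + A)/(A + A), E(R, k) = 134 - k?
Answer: 1/319 ≈ 0.0031348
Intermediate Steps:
p(A) = 1 (p(A) = (2*A)/((2*A)) = (2*A)*(1/(2*A)) = 1)
p(165)/E(251, -185) = 1/(134 - 1*(-185)) = 1/(134 + 185) = 1/319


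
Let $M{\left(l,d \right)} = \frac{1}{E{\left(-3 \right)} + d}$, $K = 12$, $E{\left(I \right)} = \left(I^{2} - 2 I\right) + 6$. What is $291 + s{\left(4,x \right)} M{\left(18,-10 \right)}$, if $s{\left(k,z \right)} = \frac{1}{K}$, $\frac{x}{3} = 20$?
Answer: $\frac{38413}{132} \approx 291.01$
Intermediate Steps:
$x = 60$ ($x = 3 \cdot 20 = 60$)
$E{\left(I \right)} = 6 + I^{2} - 2 I$
$M{\left(l,d \right)} = \frac{1}{21 + d}$ ($M{\left(l,d \right)} = \frac{1}{\left(6 + \left(-3\right)^{2} - -6\right) + d} = \frac{1}{\left(6 + 9 + 6\right) + d} = \frac{1}{21 + d}$)
$s{\left(k,z \right)} = \frac{1}{12}$
$291 + s{\left(4,x \right)} M{\left(18,-10 \right)} = 291 + \frac{1}{12 \left(21 - 10\right)} = 291 + \frac{1}{12 \cdot 11} = 291 + \frac{1}{12} \cdot \frac{1}{11} = 291 + \frac{1}{132} = \frac{38413}{132}$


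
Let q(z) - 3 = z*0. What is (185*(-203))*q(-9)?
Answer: -112665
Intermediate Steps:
q(z) = 3 (q(z) = 3 + z*0 = 3 + 0 = 3)
(185*(-203))*q(-9) = (185*(-203))*3 = -37555*3 = -112665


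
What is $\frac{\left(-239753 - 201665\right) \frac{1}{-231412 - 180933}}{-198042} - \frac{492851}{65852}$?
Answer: $- \frac{20123522165591563}{2688790779661740} \approx -7.4842$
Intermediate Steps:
$\frac{\left(-239753 - 201665\right) \frac{1}{-231412 - 180933}}{-198042} - \frac{492851}{65852} = - \frac{441418}{-412345} \left(- \frac{1}{198042}\right) - \frac{492851}{65852} = \left(-441418\right) \left(- \frac{1}{412345}\right) \left(- \frac{1}{198042}\right) - \frac{492851}{65852} = \frac{441418}{412345} \left(- \frac{1}{198042}\right) - \frac{492851}{65852} = - \frac{220709}{40830814245} - \frac{492851}{65852} = - \frac{20123522165591563}{2688790779661740}$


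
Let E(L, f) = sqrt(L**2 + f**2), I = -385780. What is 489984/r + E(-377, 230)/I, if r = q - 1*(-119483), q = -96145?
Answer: 244992/11669 - sqrt(195029)/385780 ≈ 20.994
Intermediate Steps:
r = 23338 (r = -96145 - 1*(-119483) = -96145 + 119483 = 23338)
489984/r + E(-377, 230)/I = 489984/23338 + sqrt((-377)**2 + 230**2)/(-385780) = 489984*(1/23338) + sqrt(142129 + 52900)*(-1/385780) = 244992/11669 + sqrt(195029)*(-1/385780) = 244992/11669 - sqrt(195029)/385780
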